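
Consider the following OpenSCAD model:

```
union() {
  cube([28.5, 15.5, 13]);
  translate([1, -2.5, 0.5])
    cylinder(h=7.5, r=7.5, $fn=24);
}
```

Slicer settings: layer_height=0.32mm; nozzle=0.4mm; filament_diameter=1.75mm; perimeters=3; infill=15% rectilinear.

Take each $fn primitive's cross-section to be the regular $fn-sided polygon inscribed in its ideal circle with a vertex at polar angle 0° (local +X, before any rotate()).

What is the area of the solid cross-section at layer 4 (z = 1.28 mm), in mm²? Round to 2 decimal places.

At z = 1.28 mm: the cube (footprint 28.5×15.5) is included at this height (area 441.75 mm²); the cylinder at (1, -2.5): section is a regular 24-gon, circumradius r=7.5 (area = (24/2)·7.500²·sin(360°/24) = 174.70 mm²); Combining (union): the regions partially overlap — summed areas 616.45 mm² minus the doubly-counted overlap 30.32 mm² gives 586.14 mm² — area = 586.14 mm². Overall, the cross-section is a single solid region. Net area = 586.14 mm².

586.14 mm²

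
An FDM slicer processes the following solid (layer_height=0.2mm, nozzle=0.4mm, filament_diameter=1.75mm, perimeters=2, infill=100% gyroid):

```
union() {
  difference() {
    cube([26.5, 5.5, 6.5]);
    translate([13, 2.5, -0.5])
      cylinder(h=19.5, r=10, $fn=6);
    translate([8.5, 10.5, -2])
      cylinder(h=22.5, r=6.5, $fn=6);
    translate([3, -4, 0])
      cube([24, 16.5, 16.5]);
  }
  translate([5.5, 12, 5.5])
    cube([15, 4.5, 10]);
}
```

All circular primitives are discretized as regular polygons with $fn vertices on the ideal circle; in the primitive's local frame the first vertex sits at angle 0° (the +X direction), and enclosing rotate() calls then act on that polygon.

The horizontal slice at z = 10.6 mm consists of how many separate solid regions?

1

At z = 10.6 mm: the cube is absent (z outside [0, 6.5]); the r=10 cylinder at (13, 2.5) contributes a regular 6-gon of circumradius 10; the r=6.5 cylinder at (8.5, 10.5) gives a regular 6-gon of circumradius 6.5 (constant along its height); the cube at (3, -4) is present — its section is the full 24×16.5 rectangle; Subtracting the remaining from the first: the first operand is absent here, so nothing remains; the cube at (5.5, 12) (footprint 15×4.5) is included at this height; Taking the union: only the 15×4.5 cube at (5.5, 12) is present, so the union is just that shape — 1 connected region. The result has 1 disconnected region.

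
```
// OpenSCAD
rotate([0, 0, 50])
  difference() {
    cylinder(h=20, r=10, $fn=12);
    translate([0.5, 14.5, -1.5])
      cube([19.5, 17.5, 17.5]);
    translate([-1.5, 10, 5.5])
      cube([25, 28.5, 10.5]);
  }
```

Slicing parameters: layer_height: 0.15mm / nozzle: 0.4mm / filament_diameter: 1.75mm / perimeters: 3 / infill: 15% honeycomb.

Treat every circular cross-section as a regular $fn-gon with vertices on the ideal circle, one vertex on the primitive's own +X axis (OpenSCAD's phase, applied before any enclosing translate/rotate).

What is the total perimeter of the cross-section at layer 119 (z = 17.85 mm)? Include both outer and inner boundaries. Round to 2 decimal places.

62.12 mm

At z = 17.85 mm: the r=10 cylinder contributes a regular 12-gon of circumradius 10 (perimeter = 2·12·10.000·sin(180°/12) = 62.12 mm); the cube at (0.5, 14.5) does not reach this height (z outside [-1.5, 16]); the cube at (-1.5, 10) does not reach this height (z outside [5.5, 16]); Taking the first minus the rest: none of the subtracted shapes is present at this height, so the r=10 cylinder is unchanged — boundary = 62.12 mm; (whole slice rotated 50° about Z — lengths, areas and connectivity unchanged). Overall, the cross-section is a single solid region. Total boundary length (outer) = 62.12 mm.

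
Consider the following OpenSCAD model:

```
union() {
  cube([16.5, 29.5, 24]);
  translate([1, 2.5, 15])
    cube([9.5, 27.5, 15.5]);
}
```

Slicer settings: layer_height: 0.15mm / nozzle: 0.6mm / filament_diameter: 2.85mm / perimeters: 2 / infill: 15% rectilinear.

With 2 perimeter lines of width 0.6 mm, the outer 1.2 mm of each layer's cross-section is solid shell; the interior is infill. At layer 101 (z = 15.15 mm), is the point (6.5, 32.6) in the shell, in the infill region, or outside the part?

outside

At z = 15.15 mm: the cube (footprint 16.5×29.5) is included at this height; the cube at (1, 2.5) is present — its section is the full 9.5×27.5 rectangle; Taking the union: the regions partially overlap (shared area 256.50 mm²), so overlapping operands fuse into one piece — 1 connected region. Overall, the cross-section is a single solid region. The nearest boundary edge runs (1.00, 30.00)→(10.50, 30.00); distance from the point to it = 2.60 mm. The point is not inside any of the regions above, so it lies outside the cross-section (2.60 mm from the nearest boundary).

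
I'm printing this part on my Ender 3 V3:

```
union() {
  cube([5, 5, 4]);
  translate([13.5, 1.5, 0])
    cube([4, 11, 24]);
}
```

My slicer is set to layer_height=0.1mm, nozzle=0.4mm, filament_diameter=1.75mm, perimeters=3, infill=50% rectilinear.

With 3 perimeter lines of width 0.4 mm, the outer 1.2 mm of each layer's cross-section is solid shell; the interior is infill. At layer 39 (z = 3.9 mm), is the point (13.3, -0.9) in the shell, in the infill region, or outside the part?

At z = 3.9 mm: the cube is present — its section is the full 5×5 rectangle; the 4×11 cube at (13.5, 1.5) contributes its full rectangle; Taking the union: the 2 present regions are separate (no shared area or edge), so areas and boundary lengths simply add and each stays a separate island — 2 connected regions. Overall, the cross-section has 2 separate islands. The nearest boundary edge runs (17.50, 1.50)→(13.50, 1.50); distance from the point to it = 2.41 mm. The point is not inside any of the regions above, so it lies outside the cross-section (2.41 mm from the nearest boundary).

outside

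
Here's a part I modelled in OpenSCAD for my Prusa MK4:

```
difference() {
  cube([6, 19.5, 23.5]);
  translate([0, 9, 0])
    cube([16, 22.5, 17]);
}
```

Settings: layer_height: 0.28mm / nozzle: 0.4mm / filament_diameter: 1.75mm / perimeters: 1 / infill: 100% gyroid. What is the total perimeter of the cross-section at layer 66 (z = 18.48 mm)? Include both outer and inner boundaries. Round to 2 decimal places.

51.00 mm

At z = 18.48 mm: the cube (footprint 6×19.5) is included at this height (perimeter 51.00 mm); the cube at (0, 9) does not reach this height (z outside [0, 17]); After the difference (first − rest): none of the subtracted shapes is present at this height, so the 6×19.5 cube is unchanged — boundary = 51.00 mm. Overall, the cross-section is a single solid region. Total boundary length (outer) = 51.00 mm.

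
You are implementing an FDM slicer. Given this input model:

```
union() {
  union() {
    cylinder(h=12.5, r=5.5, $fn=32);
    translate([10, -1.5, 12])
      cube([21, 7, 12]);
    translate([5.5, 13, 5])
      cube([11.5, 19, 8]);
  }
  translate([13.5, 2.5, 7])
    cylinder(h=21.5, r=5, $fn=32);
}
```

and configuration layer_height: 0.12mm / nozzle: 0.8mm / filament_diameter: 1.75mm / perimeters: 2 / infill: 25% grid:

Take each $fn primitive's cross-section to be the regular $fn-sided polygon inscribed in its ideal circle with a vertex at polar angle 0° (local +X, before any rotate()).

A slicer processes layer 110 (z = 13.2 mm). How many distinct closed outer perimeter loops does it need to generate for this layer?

1

At z = 13.2 mm: the cylinder is absent (z outside [0, 12.5]); the cube at (10, -1.5) is present — its section is the full 21×7 rectangle; the cube at (5.5, 13) is not intersected at this z (z outside [5, 13]); Merging all regions: only the 21×7 cube at (10, -1.5) is present, so the union is just that shape — 1 connected region; the cylinder at (13.5, 2.5): section is a regular 32-gon, circumradius r=5; Taking the union: the regions partially overlap (shared area 55.89 mm²), so overlapping operands fuse into one piece — 1 connected region. The result has 1 disconnected region.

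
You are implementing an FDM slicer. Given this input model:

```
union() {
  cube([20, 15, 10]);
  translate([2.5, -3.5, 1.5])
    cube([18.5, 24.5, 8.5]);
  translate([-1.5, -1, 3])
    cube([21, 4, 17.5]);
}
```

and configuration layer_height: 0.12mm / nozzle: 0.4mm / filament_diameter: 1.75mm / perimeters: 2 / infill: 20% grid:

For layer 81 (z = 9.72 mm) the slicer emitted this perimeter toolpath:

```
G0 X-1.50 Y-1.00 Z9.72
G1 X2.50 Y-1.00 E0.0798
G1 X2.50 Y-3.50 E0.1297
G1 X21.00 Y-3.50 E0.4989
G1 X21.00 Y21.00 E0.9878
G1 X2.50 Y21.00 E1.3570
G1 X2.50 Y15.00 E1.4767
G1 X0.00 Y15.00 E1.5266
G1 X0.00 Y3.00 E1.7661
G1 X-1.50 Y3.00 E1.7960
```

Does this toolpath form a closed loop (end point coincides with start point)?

no

Start point (G0): (-1.50, -1.00). End point (last G1): the path does not return to the start — open.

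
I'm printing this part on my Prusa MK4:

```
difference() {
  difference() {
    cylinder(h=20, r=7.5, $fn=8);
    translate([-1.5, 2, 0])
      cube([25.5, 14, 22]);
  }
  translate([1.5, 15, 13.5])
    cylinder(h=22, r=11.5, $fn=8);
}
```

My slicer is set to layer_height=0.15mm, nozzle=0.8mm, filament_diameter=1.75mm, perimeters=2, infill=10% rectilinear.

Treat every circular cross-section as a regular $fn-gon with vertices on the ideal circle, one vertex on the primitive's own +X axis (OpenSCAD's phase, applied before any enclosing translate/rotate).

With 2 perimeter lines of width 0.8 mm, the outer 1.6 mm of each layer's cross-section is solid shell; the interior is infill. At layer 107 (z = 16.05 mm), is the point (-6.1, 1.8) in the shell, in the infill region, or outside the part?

At z = 16.05 mm: the r=7.5 cylinder gives a regular 8-gon of circumradius 7.5 (constant along its height); the cube at (-1.5, 2) is present — its section is the full 25.5×14 rectangle; Taking the first minus the rest: starting from the r=7.5 cylinder, the 25.5×14 cube at (-1.5, 2) partially overlaps it — only the 33.39 mm² overlap (of its 357.00 mm²) is removed, clipping the outline — 1 connected region; the r=11.5 cylinder at (1.5, 15) contributes a regular 8-gon of circumradius 11.5; Subtracting the remaining from the first: starting from the result so far, the r=11.5 cylinder at (1.5, 15) partially overlaps it — only the 2.75 mm² overlap (of its 374.06 mm²) is removed, clipping the outline — 1 connected region. Overall, the cross-section is a single solid region. The nearest boundary edge runs (-7.50, 0.00)→(-5.30, 5.30); distance from the point to it = 0.60 mm. The point is inside the cross-section, 0.60 mm from the nearest boundary — within the 1.6 mm shell band (2 × 0.8).

shell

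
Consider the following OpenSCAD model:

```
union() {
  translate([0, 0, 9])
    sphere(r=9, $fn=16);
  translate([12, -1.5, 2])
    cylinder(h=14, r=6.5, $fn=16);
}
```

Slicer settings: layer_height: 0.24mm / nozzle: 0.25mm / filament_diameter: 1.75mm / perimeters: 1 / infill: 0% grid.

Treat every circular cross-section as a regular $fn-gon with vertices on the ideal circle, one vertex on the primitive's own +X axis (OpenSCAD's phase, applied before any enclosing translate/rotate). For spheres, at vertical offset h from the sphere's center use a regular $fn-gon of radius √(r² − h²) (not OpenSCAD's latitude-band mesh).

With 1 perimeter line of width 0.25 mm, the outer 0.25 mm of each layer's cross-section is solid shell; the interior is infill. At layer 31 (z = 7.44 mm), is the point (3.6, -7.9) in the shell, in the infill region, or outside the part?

shell

At z = 7.44 mm: the sphere: section is a regular 16-gon, circumradius = √(r²−h²) = √(9²−1.56²) = 8.864; the r=6.5 cylinder at (12, -1.5) contributes a regular 16-gon of circumradius 6.5; Combining (union): the regions partially overlap (shared area 18.86 mm²), so overlapping operands fuse into one piece — 1 connected region. Overall, the cross-section is a single solid region. The nearest boundary edge runs (6.27, -6.27)→(3.39, -8.19); distance from the point to it = 0.12 mm. The point is inside the cross-section, 0.12 mm from the nearest boundary — within the 0.25 mm shell band (1 × 0.25).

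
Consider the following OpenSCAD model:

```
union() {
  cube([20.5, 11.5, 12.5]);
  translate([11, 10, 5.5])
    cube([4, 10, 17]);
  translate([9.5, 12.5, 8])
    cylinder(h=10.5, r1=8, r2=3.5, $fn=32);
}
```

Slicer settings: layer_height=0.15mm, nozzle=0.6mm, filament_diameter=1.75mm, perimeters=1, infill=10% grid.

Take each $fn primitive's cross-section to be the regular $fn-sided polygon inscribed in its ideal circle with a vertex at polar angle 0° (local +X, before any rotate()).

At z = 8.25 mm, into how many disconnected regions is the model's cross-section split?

1

At z = 8.25 mm: the 20.5×11.5 cube contributes its full rectangle; the 4×10 cube at (11, 10) contributes its full rectangle; the cone at (9.5, 12.5) (r1=8→r2=3.5) has section circumradius 7.893 here — a regular 32-gon; Combining (union): the regions partially overlap (shared area 119.13 mm²), so overlapping operands fuse into one piece — 1 connected region. The result has 1 disconnected region.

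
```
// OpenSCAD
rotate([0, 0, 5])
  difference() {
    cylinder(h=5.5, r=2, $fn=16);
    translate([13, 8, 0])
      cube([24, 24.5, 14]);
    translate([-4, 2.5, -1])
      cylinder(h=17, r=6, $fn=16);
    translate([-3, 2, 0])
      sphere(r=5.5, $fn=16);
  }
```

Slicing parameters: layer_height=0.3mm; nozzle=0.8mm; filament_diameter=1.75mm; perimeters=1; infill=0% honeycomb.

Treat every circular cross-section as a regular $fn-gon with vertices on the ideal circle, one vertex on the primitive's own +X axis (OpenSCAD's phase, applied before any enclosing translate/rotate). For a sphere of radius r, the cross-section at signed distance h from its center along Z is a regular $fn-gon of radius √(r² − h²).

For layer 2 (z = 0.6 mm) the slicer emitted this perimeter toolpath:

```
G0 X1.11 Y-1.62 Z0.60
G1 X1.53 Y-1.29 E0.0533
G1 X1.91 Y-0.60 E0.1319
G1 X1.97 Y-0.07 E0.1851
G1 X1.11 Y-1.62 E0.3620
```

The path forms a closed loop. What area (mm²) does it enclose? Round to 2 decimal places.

Apply the shoelace formula to the sequence of (X, Y) vertices; enclosed area = 0.26 mm².

0.26 mm²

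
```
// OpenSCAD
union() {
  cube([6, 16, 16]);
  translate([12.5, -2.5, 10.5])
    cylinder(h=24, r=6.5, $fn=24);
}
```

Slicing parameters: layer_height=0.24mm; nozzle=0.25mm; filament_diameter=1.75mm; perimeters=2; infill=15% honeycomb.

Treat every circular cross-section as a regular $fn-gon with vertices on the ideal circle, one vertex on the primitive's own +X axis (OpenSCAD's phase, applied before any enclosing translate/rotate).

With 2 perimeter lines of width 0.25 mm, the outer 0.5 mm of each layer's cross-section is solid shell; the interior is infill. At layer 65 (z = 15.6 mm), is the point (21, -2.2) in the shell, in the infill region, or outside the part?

outside

At z = 15.6 mm: the 6×16 cube contributes its full rectangle; the cylinder at (12.5, -2.5): section is a regular 24-gon, circumradius r=6.5; Merging all regions: the 2 present regions are separate (no shared area or edge), so areas and boundary lengths simply add and each stays a separate island — 2 connected regions. Overall, the cross-section has 2 separate islands. The nearest boundary edge runs (18.78, -0.82)→(19.00, -2.50); distance from the point to it = 2.02 mm. The point is not inside any of the regions above, so it lies outside the cross-section (2.02 mm from the nearest boundary).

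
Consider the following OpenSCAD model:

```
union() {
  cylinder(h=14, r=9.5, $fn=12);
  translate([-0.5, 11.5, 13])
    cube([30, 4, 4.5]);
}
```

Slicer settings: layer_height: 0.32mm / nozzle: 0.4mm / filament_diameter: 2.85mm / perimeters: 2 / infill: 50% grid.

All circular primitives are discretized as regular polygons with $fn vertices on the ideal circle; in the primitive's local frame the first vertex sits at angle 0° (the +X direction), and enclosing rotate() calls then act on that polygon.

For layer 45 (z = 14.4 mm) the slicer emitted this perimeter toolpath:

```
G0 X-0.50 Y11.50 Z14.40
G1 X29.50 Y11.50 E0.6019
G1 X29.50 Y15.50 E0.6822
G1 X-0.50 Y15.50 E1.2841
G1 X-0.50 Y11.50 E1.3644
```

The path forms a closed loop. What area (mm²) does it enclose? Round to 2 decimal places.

Apply the shoelace formula to the sequence of (X, Y) vertices; enclosed area = 120.00 mm².

120.00 mm²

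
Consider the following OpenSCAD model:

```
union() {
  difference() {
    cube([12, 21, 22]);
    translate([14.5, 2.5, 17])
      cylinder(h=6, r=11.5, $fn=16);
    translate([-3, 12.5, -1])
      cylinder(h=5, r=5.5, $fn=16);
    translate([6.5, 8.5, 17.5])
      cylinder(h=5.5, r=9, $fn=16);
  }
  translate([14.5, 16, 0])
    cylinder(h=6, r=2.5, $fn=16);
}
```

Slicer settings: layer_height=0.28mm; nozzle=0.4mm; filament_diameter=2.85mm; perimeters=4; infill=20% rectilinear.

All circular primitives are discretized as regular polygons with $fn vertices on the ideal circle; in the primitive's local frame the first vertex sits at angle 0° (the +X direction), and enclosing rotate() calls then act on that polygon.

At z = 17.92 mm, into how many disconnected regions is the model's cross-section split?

2

At z = 17.92 mm: the cube is present — its section is the full 12×21 rectangle; the r=11.5 cylinder at (14.5, 2.5) contributes a regular 16-gon of circumradius 11.5; the cylinder at (-3, 12.5) does not reach this height (z outside [-1, 4]); the r=9 cylinder at (6.5, 8.5) contributes a regular 16-gon of circumradius 9; Taking the first minus the rest: starting from the 12×21 cube, the r=11.5 cylinder at (14.5, 2.5) partially overlaps it — only the 94.97 mm² overlap (of its 404.88 mm²) is removed, clipping the outline; the r=9 cylinder at (6.5, 8.5) partially overlaps it — only the 100.87 mm² overlap (of its 247.98 mm²) is removed, clipping the outline — 2 connected regions; the cylinder at (14.5, 16) does not reach this height (z outside [0, 6]); Taking the union: only the result so far is present, so the union is just that shape — 2 connected regions. The result has 2 disconnected regions.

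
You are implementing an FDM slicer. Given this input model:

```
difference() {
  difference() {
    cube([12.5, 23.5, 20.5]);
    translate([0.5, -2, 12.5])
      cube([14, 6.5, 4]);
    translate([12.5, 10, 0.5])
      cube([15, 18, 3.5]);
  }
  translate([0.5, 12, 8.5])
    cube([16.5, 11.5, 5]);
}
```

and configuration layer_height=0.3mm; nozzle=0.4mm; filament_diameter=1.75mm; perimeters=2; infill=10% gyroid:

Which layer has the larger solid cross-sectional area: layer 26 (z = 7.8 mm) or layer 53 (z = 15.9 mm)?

layer 26 (z = 7.8 mm)

Layer 26 (z = 7.8): the 12.5×23.5 cube contributes its full rectangle (area 293.75 mm²); the cube at (0.5, -2) is not intersected at this z (z outside [12.5, 16.5]); the cube at (12.5, 10) is not intersected at this z (z outside [0.5, 4]); After the difference (first − rest): none of the subtracted shapes is present at this height, so the 12.5×23.5 cube is unchanged — area = 293.75 mm²; the cube at (0.5, 12) is not intersected at this z (z outside [8.5, 13.5]); Subtracting the remaining from the first: none of the subtracted shapes is present at this height, so the result so far is unchanged — area = 293.75 mm². So its area = 293.75 mm². Layer 53 (z = 15.9): the cube is present — its section is the full 12.5×23.5 rectangle (area 293.75 mm²); the cube at (0.5, -2) is present — its section is the full 14×6.5 rectangle (area 91.00 mm²); the cube at (12.5, 10) does not reach this height (z outside [0.5, 4]); Taking the first minus the rest: starting from the 12.5×23.5 cube (293.75 mm²), the 14×6.5 cube at (0.5, -2) partially overlaps it — only the 54.00 mm² overlap (of its 91.00 mm²) is removed, clipping the outline — area = 239.75 mm²; the cube at (0.5, 12) is absent (z outside [8.5, 13.5]); Taking the first minus the rest: none of the subtracted shapes is present at this height, so that combined region is unchanged — area = 239.75 mm². So its area = 239.75 mm². Layer 26 is larger (293.75 vs 239.75 mm²).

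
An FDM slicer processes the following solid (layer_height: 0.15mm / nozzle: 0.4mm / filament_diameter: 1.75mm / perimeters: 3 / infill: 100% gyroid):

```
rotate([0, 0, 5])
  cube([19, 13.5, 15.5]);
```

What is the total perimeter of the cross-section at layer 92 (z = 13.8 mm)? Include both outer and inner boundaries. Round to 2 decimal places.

65.00 mm

At z = 13.8 mm: the 19×13.5 cube contributes its full rectangle (perimeter 65.00 mm); (rotated 5° about Z; rotation is an isometry so areas/perimeters/island counts are preserved). Overall, the cross-section is a single solid region. Total boundary length (outer) = 65.00 mm.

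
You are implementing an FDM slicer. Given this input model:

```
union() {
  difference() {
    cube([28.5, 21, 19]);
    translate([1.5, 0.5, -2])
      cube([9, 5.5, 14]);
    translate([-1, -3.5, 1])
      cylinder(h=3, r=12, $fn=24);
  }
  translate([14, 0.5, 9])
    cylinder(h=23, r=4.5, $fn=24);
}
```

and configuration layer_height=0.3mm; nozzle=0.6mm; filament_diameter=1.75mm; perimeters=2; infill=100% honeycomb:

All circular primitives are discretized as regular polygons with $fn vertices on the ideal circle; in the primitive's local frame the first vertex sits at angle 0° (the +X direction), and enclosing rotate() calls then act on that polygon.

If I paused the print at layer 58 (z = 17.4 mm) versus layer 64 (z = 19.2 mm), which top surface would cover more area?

layer 58 (z = 17.4 mm)

Layer 58 (z = 17.4): the cube (footprint 28.5×21) is included at this height (area 598.50 mm²); the cube at (1.5, 0.5) is absent (z outside [-2, 12]); the cylinder at (-1, -3.5) is not intersected at this z (z outside [1, 4]); Subtracting the remaining from the first: none of the subtracted shapes is present at this height, so the 28.5×21 cube is unchanged — area = 598.50 mm²; the cylinder at (14, 0.5): section is a regular 24-gon, circumradius r=4.5 (area = (24/2)·4.500²·sin(360°/24) = 62.89 mm²); Combining (union): the regions partially overlap — summed areas 661.39 mm² minus the doubly-counted overlap 35.91 mm² gives 625.48 mm² — area = 625.48 mm². So its area = 625.48 mm². Layer 64 (z = 19.2): the cube is absent (z outside [0, 19]); the cube at (1.5, 0.5) is absent (z outside [-2, 12]); the cylinder at (-1, -3.5) is not intersected at this z (z outside [1, 4]); Taking the first minus the rest: the first operand is absent here, so nothing remains; the r=4.5 cylinder at (14, 0.5) gives a regular 24-gon of circumradius 4.5 (constant along its height) (area = (24/2)·4.500²·sin(360°/24) = 62.89 mm²); Taking the union: only the r=4.5 cylinder at (14, 0.5) is present, so the union is just that shape — area = 62.89 mm². So its area = 62.89 mm². Layer 58 is larger (625.48 vs 62.89 mm²).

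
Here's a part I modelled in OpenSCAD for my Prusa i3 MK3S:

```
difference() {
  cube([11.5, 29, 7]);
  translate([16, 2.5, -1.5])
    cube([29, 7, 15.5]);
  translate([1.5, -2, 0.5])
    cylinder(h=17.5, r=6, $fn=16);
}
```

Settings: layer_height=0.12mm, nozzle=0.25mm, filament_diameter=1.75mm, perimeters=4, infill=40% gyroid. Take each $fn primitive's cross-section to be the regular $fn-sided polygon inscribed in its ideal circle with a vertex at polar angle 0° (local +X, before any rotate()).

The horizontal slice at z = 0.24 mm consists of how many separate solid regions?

At z = 0.24 mm: the 11.5×29 cube contributes its full rectangle; the 29×7 cube at (16, 2.5) contributes its full rectangle; the cylinder at (1.5, -2) is absent (z outside [0.5, 18]); After the difference (first − rest): starting from the 11.5×29 cube, the 29×7 cube at (16, 2.5) misses the remaining region (no effect) — 1 connected region. The result has 1 disconnected region.

1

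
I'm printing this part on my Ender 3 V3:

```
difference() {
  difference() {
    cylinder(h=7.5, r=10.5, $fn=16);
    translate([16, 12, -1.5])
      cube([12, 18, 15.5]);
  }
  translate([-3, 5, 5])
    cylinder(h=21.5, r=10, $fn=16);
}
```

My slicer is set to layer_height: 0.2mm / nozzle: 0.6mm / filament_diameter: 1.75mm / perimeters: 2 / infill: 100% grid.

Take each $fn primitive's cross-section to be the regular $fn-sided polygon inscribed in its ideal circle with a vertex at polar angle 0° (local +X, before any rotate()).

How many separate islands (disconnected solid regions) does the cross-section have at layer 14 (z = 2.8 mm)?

1

At z = 2.8 mm: the r=10.5 cylinder gives a regular 16-gon of circumradius 10.5 (constant along its height); the cube at (16, 12) (footprint 12×18) is included at this height; Taking the first minus the rest: starting from the r=10.5 cylinder, the 12×18 cube at (16, 12) misses the remaining region (no effect) — 1 connected region; the cylinder at (-3, 5) is not intersected at this z (z outside [5, 26.5]); Taking the first minus the rest: none of the subtracted shapes is present at this height, so the result so far is unchanged — 1 connected region. Overall, the cross-section is a single solid region. Island count = 1.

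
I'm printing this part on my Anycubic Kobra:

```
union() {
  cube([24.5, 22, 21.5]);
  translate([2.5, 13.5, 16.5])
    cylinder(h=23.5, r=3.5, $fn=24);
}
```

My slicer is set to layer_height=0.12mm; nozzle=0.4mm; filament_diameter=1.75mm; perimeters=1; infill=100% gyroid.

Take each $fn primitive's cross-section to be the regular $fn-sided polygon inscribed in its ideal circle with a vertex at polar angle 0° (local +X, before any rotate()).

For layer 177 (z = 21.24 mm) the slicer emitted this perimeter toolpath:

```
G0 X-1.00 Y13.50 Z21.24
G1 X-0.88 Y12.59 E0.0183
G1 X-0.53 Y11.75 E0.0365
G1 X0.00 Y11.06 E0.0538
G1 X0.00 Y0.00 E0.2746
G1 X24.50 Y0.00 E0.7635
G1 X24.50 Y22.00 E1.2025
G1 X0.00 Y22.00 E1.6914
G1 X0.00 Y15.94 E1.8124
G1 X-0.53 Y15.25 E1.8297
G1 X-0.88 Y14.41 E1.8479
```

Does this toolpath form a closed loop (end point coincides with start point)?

Start point (G0): (-1.00, 13.50). End point (last G1): the path does not return to the start — open.

no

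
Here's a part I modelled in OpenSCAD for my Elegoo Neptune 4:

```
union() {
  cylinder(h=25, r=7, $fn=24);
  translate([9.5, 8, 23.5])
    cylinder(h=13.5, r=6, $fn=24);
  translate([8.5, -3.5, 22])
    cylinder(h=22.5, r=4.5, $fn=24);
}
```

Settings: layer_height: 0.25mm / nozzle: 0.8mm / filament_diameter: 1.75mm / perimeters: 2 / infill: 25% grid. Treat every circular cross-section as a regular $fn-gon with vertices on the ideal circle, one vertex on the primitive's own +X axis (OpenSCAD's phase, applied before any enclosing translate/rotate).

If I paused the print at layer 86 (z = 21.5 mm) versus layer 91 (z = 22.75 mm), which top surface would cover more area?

Layer 86 (z = 21.5): the r=7 cylinder contributes a regular 24-gon of circumradius 7 (area = (24/2)·7.000²·sin(360°/24) = 152.19 mm²); the cylinder at (9.5, 8) does not reach this height (z outside [23.5, 37]); the cylinder at (8.5, -3.5) does not reach this height (z outside [22, 44.5]); Combining (union): only the r=7 cylinder is present, so the union is just that shape — area = 152.19 mm². So its area = 152.19 mm². Layer 91 (z = 22.75): the r=7 cylinder contributes a regular 24-gon of circumradius 7 (area = (24/2)·7.000²·sin(360°/24) = 152.19 mm²); the cylinder at (9.5, 8) is not intersected at this z (z outside [23.5, 37]); the r=4.5 cylinder at (8.5, -3.5) contributes a regular 24-gon of circumradius 4.5 (area = (24/2)·4.500²·sin(360°/24) = 62.89 mm²); Taking the union: the regions partially overlap — summed areas 215.08 mm² minus the doubly-counted overlap 10.06 mm² gives 205.01 mm² — area = 205.01 mm². So its area = 205.01 mm². Layer 91 is larger (205.01 vs 152.19 mm²).

layer 91 (z = 22.75 mm)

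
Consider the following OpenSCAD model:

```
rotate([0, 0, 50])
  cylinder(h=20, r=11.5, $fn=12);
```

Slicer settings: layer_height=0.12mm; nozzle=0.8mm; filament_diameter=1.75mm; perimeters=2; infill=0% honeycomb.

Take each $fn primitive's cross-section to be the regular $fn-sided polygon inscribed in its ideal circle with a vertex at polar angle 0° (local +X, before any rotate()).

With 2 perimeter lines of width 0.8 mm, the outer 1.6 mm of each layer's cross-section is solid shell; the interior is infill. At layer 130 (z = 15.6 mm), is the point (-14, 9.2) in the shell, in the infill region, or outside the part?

At z = 15.6 mm: the r=11.5 cylinder gives a regular 12-gon of circumradius 11.5 (constant along its height); (rotated 50° about Z; rotation is an isometry so areas/perimeters/island counts are preserved). Overall, the cross-section is a single solid region. Undo the 50° rotation: the query point maps to (-1.951, 16.638) in the un-rotated model frame. The nearest boundary edge runs (0.00, 11.50)→(-5.75, 9.96); distance from the point to it = 5.47 mm. The point is not inside any of the regions above, so it lies outside the cross-section (5.47 mm from the nearest boundary).

outside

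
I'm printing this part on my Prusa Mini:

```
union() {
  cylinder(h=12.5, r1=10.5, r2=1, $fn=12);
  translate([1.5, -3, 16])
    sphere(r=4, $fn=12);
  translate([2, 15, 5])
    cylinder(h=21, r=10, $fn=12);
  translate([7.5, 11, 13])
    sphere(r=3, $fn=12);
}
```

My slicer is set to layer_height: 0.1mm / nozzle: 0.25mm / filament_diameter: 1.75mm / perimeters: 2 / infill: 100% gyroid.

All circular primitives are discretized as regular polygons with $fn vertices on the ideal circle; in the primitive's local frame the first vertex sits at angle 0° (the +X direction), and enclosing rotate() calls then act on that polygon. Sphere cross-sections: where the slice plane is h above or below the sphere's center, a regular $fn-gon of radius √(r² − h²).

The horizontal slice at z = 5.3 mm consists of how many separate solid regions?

At z = 5.3 mm: the cone contributes a regular 12-gon of circumradius 6.472 (interpolated between r1=10.5 and r2=1 at t=0.424); the sphere at (1.5, -3) is absent (|z−center|=10.700 > r=4); the r=10 cylinder at (2, 15) contributes a regular 12-gon of circumradius 10; the sphere at (7.5, 11) does not reach this height (|z−center|=7.700 > r=3); Taking the union: the regions partially overlap (shared area 3.47 mm²), so overlapping operands fuse into one piece — 1 connected region. The result has 1 disconnected region.

1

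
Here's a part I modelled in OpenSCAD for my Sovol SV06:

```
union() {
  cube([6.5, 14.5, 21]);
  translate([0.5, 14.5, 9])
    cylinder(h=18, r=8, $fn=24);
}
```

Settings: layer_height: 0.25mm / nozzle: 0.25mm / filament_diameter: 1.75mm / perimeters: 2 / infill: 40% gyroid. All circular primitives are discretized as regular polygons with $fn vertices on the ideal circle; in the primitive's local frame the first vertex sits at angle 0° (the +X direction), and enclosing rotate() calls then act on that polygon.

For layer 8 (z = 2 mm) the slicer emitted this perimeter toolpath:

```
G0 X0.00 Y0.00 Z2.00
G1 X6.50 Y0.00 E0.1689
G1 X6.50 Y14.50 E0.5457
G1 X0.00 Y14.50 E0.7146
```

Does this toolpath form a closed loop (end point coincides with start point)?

no

Start point (G0): (0.00, 0.00). End point (last G1): the path does not return to the start — open.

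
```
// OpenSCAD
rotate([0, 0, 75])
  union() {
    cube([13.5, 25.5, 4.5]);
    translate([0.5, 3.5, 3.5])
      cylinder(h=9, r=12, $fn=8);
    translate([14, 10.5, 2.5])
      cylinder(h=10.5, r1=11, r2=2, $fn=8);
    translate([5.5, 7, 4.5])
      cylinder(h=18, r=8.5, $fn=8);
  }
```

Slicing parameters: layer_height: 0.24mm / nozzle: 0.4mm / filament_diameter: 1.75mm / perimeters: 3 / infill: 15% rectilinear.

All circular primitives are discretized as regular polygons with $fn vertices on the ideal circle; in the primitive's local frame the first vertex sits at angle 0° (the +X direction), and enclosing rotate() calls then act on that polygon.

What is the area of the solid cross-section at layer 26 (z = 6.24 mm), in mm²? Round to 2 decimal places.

At z = 6.24 mm: the cube is not intersected at this z (z outside [0, 4.5]); the r=12 cylinder at (0.5, 3.5) contributes a regular 8-gon of circumradius 12 (area = (8/2)·12.000²·sin(360°/8) = 407.29 mm²); the cone at (14, 10.5): at t=0.356 of its height the radius interpolates to r₁+(r₂−r₁)t = 7.794, giving a regular 8-gon of that circumradius (area = (8/2)·7.794²·sin(360°/8) = 171.83 mm²); the r=8.5 cylinder at (5.5, 7) contributes a regular 8-gon of circumradius 8.5 (area = (8/2)·8.500²·sin(360°/8) = 204.35 mm²); Merging all regions: the regions partially overlap — summed areas 783.48 mm² minus the doubly-counted overlap 224.03 mm² gives 559.45 mm² — area = 559.45 mm²; (whole slice rotated 75° about Z — lengths, areas and connectivity unchanged). Overall, the cross-section is a single solid region. Net area = 559.45 mm².

559.45 mm²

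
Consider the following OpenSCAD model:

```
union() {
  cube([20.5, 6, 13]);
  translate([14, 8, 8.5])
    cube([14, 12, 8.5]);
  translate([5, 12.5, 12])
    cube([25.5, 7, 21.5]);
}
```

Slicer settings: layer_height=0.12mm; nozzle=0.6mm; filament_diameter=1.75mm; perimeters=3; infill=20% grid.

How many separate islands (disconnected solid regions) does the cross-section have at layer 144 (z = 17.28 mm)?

1

At z = 17.28 mm: the cube is absent (z outside [0, 13]); the cube at (14, 8) does not reach this height (z outside [8.5, 17]); the cube at (5, 12.5) (footprint 25.5×7) is included at this height; Taking the union: only the 25.5×7 cube at (5, 12.5) is present, so the union is just that shape — 1 connected region. Overall, the cross-section is a single solid region. Island count = 1.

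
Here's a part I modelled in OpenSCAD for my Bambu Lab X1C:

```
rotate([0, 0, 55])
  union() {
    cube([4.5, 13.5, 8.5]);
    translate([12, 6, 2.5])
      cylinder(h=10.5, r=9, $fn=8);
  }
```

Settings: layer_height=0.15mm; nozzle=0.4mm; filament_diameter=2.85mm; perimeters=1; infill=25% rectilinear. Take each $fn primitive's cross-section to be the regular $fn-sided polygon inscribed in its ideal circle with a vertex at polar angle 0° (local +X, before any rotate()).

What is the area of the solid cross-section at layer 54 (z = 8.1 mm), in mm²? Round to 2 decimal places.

At z = 8.1 mm: the cube is present — its section is the full 4.5×13.5 rectangle (area 60.75 mm²); the r=9 cylinder at (12, 6) gives a regular 8-gon of circumradius 9 (constant along its height) (area = (8/2)·9.000²·sin(360°/8) = 229.10 mm²); Combining (union): the regions partially overlap — summed areas 289.85 mm² minus the doubly-counted overlap 5.43 mm² gives 284.42 mm² — area = 284.42 mm²; (whole slice rotated 55° about Z — lengths, areas and connectivity unchanged). Overall, the cross-section is a single solid region. Net area = 284.42 mm².

284.42 mm²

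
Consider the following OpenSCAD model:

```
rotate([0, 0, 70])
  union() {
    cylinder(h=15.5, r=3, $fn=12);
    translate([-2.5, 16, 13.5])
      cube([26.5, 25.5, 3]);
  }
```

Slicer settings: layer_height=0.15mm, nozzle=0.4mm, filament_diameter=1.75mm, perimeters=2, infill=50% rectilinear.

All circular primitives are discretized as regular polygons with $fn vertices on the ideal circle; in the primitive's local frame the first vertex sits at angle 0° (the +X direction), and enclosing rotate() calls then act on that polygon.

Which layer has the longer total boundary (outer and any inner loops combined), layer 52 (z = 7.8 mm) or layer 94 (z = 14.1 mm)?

Layer 52 (z = 7.8): the r=3 cylinder contributes a regular 12-gon of circumradius 3 (perimeter = 2·12·3.000·sin(180°/12) = 18.63 mm); the cube at (-2.5, 16) does not reach this height (z outside [13.5, 16.5]); Taking the union: only the r=3 cylinder is present, so the union is just that shape — boundary = 18.63 mm; (rotated 70° about Z; rotation is an isometry so areas/perimeters/island counts are preserved). So its perimeter = 18.63 mm. Layer 94 (z = 14.1): the r=3 cylinder gives a regular 12-gon of circumradius 3 (constant along its height) (perimeter = 2·12·3.000·sin(180°/12) = 18.63 mm); the cube at (-2.5, 16) (footprint 26.5×25.5) is included at this height (perimeter 104.00 mm); Merging all regions: the 2 present regions are separate (no shared area or edge), so areas and boundary lengths simply add and each stays a separate island — boundary = 122.63 mm; (rotated 70° about Z; rotation is an isometry so areas/perimeters/island counts are preserved). So its perimeter = 122.63 mm. Layer 94 is larger (122.63 vs 18.63 mm).

layer 94 (z = 14.1 mm)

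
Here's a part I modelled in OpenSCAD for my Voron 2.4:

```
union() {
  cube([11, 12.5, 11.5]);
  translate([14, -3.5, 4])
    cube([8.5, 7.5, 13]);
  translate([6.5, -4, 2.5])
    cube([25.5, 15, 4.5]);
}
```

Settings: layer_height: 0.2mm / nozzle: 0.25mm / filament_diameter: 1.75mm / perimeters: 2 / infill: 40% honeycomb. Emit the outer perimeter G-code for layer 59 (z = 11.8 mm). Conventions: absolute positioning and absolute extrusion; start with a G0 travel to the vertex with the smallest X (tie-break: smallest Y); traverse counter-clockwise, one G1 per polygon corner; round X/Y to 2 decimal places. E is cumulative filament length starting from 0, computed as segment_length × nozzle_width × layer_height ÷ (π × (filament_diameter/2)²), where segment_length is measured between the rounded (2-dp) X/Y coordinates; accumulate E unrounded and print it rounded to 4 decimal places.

At z = 11.8 mm: the cube does not reach this height (z outside [0, 11.5]); the cube at (14, -3.5) (footprint 8.5×7.5) is included at this height; the cube at (6.5, -4) is absent (z outside [2.5, 7]); Combining (union): only the 8.5×7.5 cube at (14, -3.5) is present, so the union is just that shape — 1 connected region. The outline is a single polygon with 4 vertices. Extrusion per mm of travel: 0.25 × 0.2 / (π × 0.875²) = 0.020788. Accumulating E over each segment gives final E = 0.6652.

G0 X14.00 Y-3.50 Z11.80
G1 X22.50 Y-3.50 E0.1767
G1 X22.50 Y4.00 E0.3326
G1 X14.00 Y4.00 E0.5093
G1 X14.00 Y-3.50 E0.6652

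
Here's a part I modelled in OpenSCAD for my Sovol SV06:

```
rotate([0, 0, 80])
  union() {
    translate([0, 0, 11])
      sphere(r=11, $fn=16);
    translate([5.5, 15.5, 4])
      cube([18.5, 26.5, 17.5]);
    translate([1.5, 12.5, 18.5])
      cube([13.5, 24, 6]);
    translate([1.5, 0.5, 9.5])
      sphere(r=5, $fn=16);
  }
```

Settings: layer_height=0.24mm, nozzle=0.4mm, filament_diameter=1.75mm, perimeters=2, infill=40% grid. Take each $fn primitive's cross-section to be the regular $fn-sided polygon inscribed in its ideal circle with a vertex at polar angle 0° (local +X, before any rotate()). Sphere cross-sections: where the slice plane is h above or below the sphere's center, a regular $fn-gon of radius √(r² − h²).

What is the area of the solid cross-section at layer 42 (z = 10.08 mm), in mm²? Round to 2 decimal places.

At z = 10.08 mm: the r=11 sphere contributes a regular 16-gon of circumradius √(11²−0.92²) = 10.961 (area = (16/2)·10.961²·sin(360°/16) = 367.85 mm²); the cube at (5.5, 15.5) (footprint 18.5×26.5) is included at this height (area 490.25 mm²); the cube at (1.5, 12.5) does not reach this height (z outside [18.5, 24.5]); the r=5 sphere at (1.5, 0.5) slices to a regular 16-gon of circumradius 4.966 (√(r²−h²) with h=0.58 from center) (area = (16/2)·4.966²·sin(360°/16) = 75.51 mm²); Combining (union): the regions partially overlap — summed areas 933.60 mm² minus the doubly-counted overlap 75.51 mm² gives 858.10 mm² — area = 858.10 mm²; (whole slice rotated 80° about Z — lengths, areas and connectivity unchanged). Overall, the cross-section has 2 separate islands. Net area = 858.10 mm².

858.10 mm²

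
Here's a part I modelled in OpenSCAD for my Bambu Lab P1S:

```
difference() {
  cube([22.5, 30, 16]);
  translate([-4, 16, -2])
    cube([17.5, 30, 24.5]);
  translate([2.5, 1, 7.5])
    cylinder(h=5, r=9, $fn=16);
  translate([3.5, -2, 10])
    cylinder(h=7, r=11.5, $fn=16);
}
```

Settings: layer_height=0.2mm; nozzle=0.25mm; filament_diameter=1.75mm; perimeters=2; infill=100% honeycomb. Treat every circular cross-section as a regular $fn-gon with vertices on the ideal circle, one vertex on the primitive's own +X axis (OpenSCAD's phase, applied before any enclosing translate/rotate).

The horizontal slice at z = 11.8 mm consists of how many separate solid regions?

At z = 11.8 mm: the cube (footprint 22.5×30) is included at this height; the cube at (-4, 16) is present — its section is the full 17.5×30 rectangle; the r=9 cylinder at (2.5, 1) contributes a regular 16-gon of circumradius 9; the cylinder at (3.5, -2): section is a regular 16-gon, circumradius r=11.5; After the difference (first − rest): starting from the 22.5×30 cube, the 17.5×30 cube at (-4, 16) partially overlaps it — only the 189.00 mm² overlap (of its 525.00 mm²) is removed, clipping the outline; the r=9 cylinder at (2.5, 1) partially overlaps it — only the 95.27 mm² overlap (of its 247.98 mm²) is removed, clipping the outline; the r=11.5 cylinder at (3.5, -2) partially overlaps it — only the 18.46 mm² overlap (of its 404.88 mm²) is removed, clipping the outline — 1 connected region. The result has 1 disconnected region.

1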